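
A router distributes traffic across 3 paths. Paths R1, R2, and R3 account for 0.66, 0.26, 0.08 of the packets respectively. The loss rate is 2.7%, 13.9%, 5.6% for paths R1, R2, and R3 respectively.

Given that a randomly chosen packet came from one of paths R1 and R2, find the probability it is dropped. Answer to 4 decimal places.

0.0587

Let S = {R1, R2}.
P(S) = 0.66 + 0.26 = 0.92.
P(L ∩ S) = 0.027·0.66 + 0.139·0.26 = 0.01782 + 0.03614 = 0.05396.
P(L | S) = 0.05396 / 0.92 = 0.058652…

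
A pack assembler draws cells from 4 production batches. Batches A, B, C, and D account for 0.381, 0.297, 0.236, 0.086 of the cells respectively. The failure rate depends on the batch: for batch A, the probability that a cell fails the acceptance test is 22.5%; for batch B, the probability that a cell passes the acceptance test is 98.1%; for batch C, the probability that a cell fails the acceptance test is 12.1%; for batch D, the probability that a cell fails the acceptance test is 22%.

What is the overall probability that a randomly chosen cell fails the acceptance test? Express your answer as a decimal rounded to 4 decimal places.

P(F|B) = 1 − 0.981 = 0.019.
Using total probability over the partition,
P(F) = P(F|A)·P(A) + P(F|B)·P(B) + P(F|C)·P(C) + P(F|D)·P(D)
      = 0.225·0.381 + 0.019·0.297 + 0.121·0.236 + 0.22·0.086
      = 0.085725 + 0.005643 + 0.028556 + 0.01892 = 0.138844

0.1388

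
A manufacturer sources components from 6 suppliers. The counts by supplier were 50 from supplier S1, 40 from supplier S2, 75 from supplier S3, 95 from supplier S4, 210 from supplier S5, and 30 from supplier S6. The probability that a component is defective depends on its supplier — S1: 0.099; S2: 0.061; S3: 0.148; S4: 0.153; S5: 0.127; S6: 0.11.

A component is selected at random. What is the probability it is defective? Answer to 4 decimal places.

Total: 50 + 40 + 75 + 95 + 210 + 30 = 500.
P(S1) = 50/500 = 0.1. P(S2) = 40/500 = 0.08. P(S3) = 75/500 = 0.15. P(S4) = 95/500 = 0.19. P(S5) = 210/500 = 0.42. P(S6) = 30/500 = 0.06.
Using total probability over the partition,
P(D) = P(D|S1)·P(S1) + P(D|S2)·P(S2) + P(D|S3)·P(S3) + P(D|S4)·P(S4) + P(D|S5)·P(S5) + P(D|S6)·P(S6)
      = 0.099·0.1 + 0.061·0.08 + 0.148·0.15 + 0.153·0.19 + 0.127·0.42 + 0.11·0.06
      = 0.0099 + 0.00488 + 0.0222 + 0.02907 + 0.05334 + 0.0066 = 0.12599

P(D) ≈ 0.1260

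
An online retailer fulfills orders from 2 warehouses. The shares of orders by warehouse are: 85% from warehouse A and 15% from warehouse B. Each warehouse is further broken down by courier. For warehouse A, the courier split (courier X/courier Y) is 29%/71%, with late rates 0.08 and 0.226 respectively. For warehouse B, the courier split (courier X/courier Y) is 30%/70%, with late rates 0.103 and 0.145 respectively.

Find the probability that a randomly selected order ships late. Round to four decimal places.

0.1760

P(L|A) = 0.29·0.08 + 0.71·0.226 = 0.0232 + 0.16046 = 0.18366
P(L|B) = 0.3·0.103 + 0.7·0.145 = 0.0309 + 0.1015 = 0.1324
Then overall,
P(L) = 0.85·0.18366 + 0.15·0.1324
      = 0.156111 + 0.01986 = 0.175971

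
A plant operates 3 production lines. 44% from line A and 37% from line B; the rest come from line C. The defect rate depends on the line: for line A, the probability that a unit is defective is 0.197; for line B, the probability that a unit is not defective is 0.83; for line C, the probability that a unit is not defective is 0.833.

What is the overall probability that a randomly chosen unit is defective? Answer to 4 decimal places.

0.1813

P(C) = 1 − (0.44 + 0.37) = 0.19.
P(D|B) = 1 − 0.83 = 0.17.
P(D|C) = 1 − 0.833 = 0.167.
By the law of total probability,
P(D) = P(D|A)·P(A) + P(D|B)·P(B) + P(D|C)·P(C)
      = 0.197·0.44 + 0.17·0.37 + 0.167·0.19
      = 0.08668 + 0.0629 + 0.03173 = 0.18131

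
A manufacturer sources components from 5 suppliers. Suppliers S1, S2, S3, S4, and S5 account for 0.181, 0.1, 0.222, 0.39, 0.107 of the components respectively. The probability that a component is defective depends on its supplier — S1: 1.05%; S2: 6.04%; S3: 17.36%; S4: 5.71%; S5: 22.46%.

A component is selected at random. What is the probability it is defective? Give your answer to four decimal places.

P(D) ≈ 0.0928

P(D) = P(D|S1)·P(S1) + P(D|S2)·P(S2) + P(D|S3)·P(S3) + P(D|S4)·P(S4) + P(D|S5)·P(S5)
      = 0.0105·0.181 + 0.0604·0.1 + 0.1736·0.222 + 0.0571·0.39 + 0.2246·0.107
      = 0.0019005 + 0.00604 + 0.0385392 + 0.022269 + 0.0240322 = 0.0927809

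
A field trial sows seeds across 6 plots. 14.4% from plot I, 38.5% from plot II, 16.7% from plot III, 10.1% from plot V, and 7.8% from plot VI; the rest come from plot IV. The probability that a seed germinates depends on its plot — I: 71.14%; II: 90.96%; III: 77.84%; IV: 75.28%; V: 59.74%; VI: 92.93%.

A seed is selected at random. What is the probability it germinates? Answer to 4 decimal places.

P(G) ≈ 0.8096

P(IV) = 1 − (0.144 + 0.385 + 0.167 + 0.101 + 0.078) = 0.125.
P(G) = P(G|I)·P(I) + P(G|II)·P(II) + P(G|III)·P(III) + P(G|IV)·P(IV) + P(G|V)·P(V) + P(G|VI)·P(VI)
      = 0.7114·0.144 + 0.9096·0.385 + 0.7784·0.167 + 0.7528·0.125 + 0.5974·0.101 + 0.9293·0.078
      = 0.1024416 + 0.350196 + 0.1299928 + 0.0941 + 0.0603374 + 0.0724854 = 0.8095532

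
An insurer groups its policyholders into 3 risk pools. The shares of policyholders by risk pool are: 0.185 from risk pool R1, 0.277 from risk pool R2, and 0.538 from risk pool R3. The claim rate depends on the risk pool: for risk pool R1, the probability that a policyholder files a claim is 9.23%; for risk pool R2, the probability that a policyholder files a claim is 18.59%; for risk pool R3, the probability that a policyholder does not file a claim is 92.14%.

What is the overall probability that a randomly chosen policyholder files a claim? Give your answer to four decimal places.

P(C|R3) = 1 − 0.9214 = 0.0786.
P(C) = P(C|R1)·P(R1) + P(C|R2)·P(R2) + P(C|R3)·P(R3)
      = 0.0923·0.185 + 0.1859·0.277 + 0.0786·0.538
      = 0.0170755 + 0.0514943 + 0.0422868 = 0.1108566

P(C) ≈ 0.1109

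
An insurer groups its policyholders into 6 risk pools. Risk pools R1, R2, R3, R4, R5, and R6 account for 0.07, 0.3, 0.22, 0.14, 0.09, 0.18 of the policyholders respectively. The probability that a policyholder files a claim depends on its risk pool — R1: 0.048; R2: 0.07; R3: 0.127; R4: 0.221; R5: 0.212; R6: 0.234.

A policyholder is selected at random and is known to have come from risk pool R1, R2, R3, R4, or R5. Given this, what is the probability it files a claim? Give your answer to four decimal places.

0.1248

Let S = {R1, R2, R3, R4, R5}.
P(S) = 0.07 + 0.3 + 0.22 + 0.14 + 0.09 = 0.82.
P(C ∩ S) = 0.048·0.07 + 0.07·0.3 + 0.127·0.22 + 0.221·0.14 + 0.212·0.09 = 0.00336 + 0.021 + 0.02794 + 0.03094 + 0.01908 = 0.10232.
P(C | S) = 0.10232 / 0.82 = 0.124780…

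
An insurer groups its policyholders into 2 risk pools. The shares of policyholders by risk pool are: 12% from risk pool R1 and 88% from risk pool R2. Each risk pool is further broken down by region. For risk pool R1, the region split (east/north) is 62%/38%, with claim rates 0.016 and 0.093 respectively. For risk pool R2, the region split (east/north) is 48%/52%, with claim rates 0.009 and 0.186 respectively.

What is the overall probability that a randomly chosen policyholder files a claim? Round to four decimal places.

0.0943

P(C|R1) = 0.62·0.016 + 0.38·0.093 = 0.00992 + 0.03534 = 0.04526
P(C|R2) = 0.48·0.009 + 0.52·0.186 = 0.00432 + 0.09672 = 0.10104
By total probability over the outer partition,
P(C) = 0.12·0.04526 + 0.88·0.10104
      = 0.0054312 + 0.0889152 = 0.0943464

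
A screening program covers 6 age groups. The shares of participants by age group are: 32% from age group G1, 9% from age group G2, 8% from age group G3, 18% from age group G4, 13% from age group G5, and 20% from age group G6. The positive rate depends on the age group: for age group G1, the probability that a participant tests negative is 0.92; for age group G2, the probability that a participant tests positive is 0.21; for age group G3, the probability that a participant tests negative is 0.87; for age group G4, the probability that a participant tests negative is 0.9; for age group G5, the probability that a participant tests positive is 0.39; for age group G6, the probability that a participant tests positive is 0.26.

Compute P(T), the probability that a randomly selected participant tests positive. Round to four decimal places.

P(T|G1) = 1 − 0.92 = 0.08.
P(T|G3) = 1 − 0.87 = 0.13.
P(T|G4) = 1 − 0.9 = 0.1.
P(T) = P(T|G1)·P(G1) + P(T|G2)·P(G2) + P(T|G3)·P(G3) + P(T|G4)·P(G4) + P(T|G5)·P(G5) + P(T|G6)·P(G6)
      = 0.08·0.32 + 0.21·0.09 + 0.13·0.08 + 0.1·0.18 + 0.39·0.13 + 0.26·0.2
      = 0.0256 + 0.0189 + 0.0104 + 0.018 + 0.0507 + 0.052 = 0.1756

0.1756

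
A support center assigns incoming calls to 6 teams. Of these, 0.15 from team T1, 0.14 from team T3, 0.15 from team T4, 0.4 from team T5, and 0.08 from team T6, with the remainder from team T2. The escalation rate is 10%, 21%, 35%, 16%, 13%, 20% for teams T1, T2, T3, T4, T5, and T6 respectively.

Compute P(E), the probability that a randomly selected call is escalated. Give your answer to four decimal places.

P(T2) = 1 − (0.15 + 0.14 + 0.15 + 0.4 + 0.08) = 0.08.
P(E) = P(E|T1)·P(T1) + P(E|T2)·P(T2) + P(E|T3)·P(T3) + P(E|T4)·P(T4) + P(E|T5)·P(T5) + P(E|T6)·P(T6)
      = 0.1·0.15 + 0.21·0.08 + 0.35·0.14 + 0.16·0.15 + 0.13·0.4 + 0.2·0.08
      = 0.015 + 0.0168 + 0.049 + 0.024 + 0.052 + 0.016 = 0.1728

0.1728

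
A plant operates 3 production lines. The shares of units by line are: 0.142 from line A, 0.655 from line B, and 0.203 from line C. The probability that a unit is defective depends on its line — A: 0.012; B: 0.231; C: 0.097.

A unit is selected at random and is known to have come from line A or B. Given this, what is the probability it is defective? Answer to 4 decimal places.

Let S = {A, B}.
P(S) = 0.142 + 0.655 = 0.797.
P(D ∩ S) = 0.012·0.142 + 0.231·0.655 = 0.001704 + 0.151305 = 0.153009.
P(D | S) = 0.153009 / 0.797 = 0.191981…

P(D|S) ≈ 0.1920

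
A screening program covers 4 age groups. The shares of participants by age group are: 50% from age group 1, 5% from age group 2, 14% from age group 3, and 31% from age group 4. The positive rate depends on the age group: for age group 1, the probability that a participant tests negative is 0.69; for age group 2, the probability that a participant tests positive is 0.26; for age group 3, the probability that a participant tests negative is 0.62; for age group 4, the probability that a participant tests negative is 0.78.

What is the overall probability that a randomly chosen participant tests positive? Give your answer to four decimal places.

P(T|1) = 1 − 0.69 = 0.31.
P(T|3) = 1 − 0.62 = 0.38.
P(T|4) = 1 − 0.78 = 0.22.
P(T) = P(T|1)·P(1) + P(T|2)·P(2) + P(T|3)·P(3) + P(T|4)·P(4)
      = 0.31·0.5 + 0.26·0.05 + 0.38·0.14 + 0.22·0.31
      = 0.155 + 0.013 + 0.0532 + 0.0682 = 0.2894

0.2894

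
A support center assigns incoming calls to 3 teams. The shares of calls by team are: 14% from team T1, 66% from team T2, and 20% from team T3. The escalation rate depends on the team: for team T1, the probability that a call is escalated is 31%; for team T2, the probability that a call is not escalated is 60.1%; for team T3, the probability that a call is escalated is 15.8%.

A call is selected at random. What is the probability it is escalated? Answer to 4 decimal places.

P(E) ≈ 0.3383

P(E|T2) = 1 − 0.601 = 0.399.
Summing over the partition,
P(E) = P(E|T1)·P(T1) + P(E|T2)·P(T2) + P(E|T3)·P(T3)
      = 0.31·0.14 + 0.399·0.66 + 0.158·0.2
      = 0.0434 + 0.26334 + 0.0316 = 0.33834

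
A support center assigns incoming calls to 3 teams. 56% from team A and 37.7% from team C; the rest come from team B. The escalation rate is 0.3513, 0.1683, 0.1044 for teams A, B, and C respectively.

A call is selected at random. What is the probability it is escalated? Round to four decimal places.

0.2467

P(B) = 1 − (0.56 + 0.377) = 0.063.
P(E) = P(E|A)·P(A) + P(E|B)·P(B) + P(E|C)·P(C)
      = 0.3513·0.56 + 0.1683·0.063 + 0.1044·0.377
      = 0.196728 + 0.0106029 + 0.0393588 = 0.2466897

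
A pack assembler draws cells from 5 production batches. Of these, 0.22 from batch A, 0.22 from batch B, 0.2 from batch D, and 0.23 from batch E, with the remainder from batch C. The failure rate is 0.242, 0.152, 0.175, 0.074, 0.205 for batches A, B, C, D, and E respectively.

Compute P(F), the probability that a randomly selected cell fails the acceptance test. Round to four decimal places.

P(C) = 1 − (0.22 + 0.22 + 0.2 + 0.23) = 0.13.
P(F) = P(F|A)·P(A) + P(F|B)·P(B) + P(F|C)·P(C) + P(F|D)·P(D) + P(F|E)·P(E)
      = 0.242·0.22 + 0.152·0.22 + 0.175·0.13 + 0.074·0.2 + 0.205·0.23
      = 0.05324 + 0.03344 + 0.02275 + 0.0148 + 0.04715 = 0.17138

0.1714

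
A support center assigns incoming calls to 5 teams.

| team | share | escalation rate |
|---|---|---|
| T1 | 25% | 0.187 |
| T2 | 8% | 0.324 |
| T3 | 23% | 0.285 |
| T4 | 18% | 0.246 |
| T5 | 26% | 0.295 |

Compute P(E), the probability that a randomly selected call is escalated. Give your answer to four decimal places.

Summing over the partition,
P(E) = P(E|T1)·P(T1) + P(E|T2)·P(T2) + P(E|T3)·P(T3) + P(E|T4)·P(T4) + P(E|T5)·P(T5)
      = 0.187·0.25 + 0.324·0.08 + 0.285·0.23 + 0.246·0.18 + 0.295·0.26
      = 0.04675 + 0.02592 + 0.06555 + 0.04428 + 0.0767 = 0.2592

P(E) ≈ 0.2592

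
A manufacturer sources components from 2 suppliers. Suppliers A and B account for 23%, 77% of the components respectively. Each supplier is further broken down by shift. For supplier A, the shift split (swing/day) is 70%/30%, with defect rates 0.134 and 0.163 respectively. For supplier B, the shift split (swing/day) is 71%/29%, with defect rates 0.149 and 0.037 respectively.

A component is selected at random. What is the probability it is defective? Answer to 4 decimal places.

0.1225

P(D|A) = 0.7·0.134 + 0.3·0.163 = 0.0938 + 0.0489 = 0.1427
P(D|B) = 0.71·0.149 + 0.29·0.037 = 0.10579 + 0.01073 = 0.11652
By total probability over the outer partition,
P(D) = 0.23·0.1427 + 0.77·0.11652
      = 0.032821 + 0.0897204 = 0.1225414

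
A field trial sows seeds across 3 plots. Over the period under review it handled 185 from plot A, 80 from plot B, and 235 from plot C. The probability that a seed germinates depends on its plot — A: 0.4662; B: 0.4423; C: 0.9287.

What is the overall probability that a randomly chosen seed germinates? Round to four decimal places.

P(G) ≈ 0.6798

Total: 185 + 80 + 235 = 500.
P(A) = 185/500 = 0.37. P(B) = 80/500 = 0.16. P(C) = 235/500 = 0.47.
P(G) = P(G|A)·P(A) + P(G|B)·P(B) + P(G|C)·P(C)
      = 0.4662·0.37 + 0.4423·0.16 + 0.9287·0.47
      = 0.172494 + 0.070768 + 0.436489 = 0.679751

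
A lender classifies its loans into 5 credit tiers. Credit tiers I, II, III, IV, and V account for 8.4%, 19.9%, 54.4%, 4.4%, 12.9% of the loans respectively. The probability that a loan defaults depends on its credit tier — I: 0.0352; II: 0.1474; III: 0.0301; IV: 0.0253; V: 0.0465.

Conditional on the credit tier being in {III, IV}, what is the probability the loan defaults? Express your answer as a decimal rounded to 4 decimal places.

Let S = {III, IV}.
P(S) = 0.544 + 0.044 = 0.588.
P(D ∩ S) = 0.0301·0.544 + 0.0253·0.044 = 0.0163744 + 0.0011132 = 0.0174876.
P(D | S) = 0.0174876 / 0.588 = 0.029741…

P(D|S) ≈ 0.0297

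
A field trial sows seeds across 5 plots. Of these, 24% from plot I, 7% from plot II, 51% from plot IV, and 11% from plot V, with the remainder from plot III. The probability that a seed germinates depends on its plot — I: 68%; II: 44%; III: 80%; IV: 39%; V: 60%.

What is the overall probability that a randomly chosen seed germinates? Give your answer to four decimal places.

0.5149

P(III) = 1 − (0.24 + 0.07 + 0.51 + 0.11) = 0.07.
Using total probability over the partition,
P(G) = P(G|I)·P(I) + P(G|II)·P(II) + P(G|III)·P(III) + P(G|IV)·P(IV) + P(G|V)·P(V)
      = 0.68·0.24 + 0.44·0.07 + 0.8·0.07 + 0.39·0.51 + 0.6·0.11
      = 0.1632 + 0.0308 + 0.056 + 0.1989 + 0.066 = 0.5149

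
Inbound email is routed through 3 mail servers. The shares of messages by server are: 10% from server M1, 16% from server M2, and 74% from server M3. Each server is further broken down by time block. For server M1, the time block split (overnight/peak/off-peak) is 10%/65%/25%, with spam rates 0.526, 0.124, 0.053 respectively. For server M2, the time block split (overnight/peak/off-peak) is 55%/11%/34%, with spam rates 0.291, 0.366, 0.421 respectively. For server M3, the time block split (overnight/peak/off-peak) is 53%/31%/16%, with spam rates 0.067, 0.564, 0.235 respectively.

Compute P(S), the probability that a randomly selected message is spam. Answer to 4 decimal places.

P(S|M1) = 0.1·0.526 + 0.65·0.124 + 0.25·0.053 = 0.0526 + 0.0806 + 0.01325 = 0.14645
P(S|M2) = 0.55·0.291 + 0.11·0.366 + 0.34·0.421 = 0.16005 + 0.04026 + 0.14314 = 0.34345
P(S|M3) = 0.53·0.067 + 0.31·0.564 + 0.16·0.235 = 0.03551 + 0.17484 + 0.0376 = 0.24795
Then overall,
P(S) = 0.1·0.14645 + 0.16·0.34345 + 0.74·0.24795
      = 0.014645 + 0.054952 + 0.183483 = 0.25308

0.2531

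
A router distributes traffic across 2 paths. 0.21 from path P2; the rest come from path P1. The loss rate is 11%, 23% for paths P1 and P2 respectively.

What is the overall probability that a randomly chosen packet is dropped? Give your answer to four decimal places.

P(P1) = 1 − (0.21) = 0.79.
Summing over the partition,
P(L) = P(L|P1)·P(P1) + P(L|P2)·P(P2)
      = 0.11·0.79 + 0.23·0.21
      = 0.0869 + 0.0483 = 0.1352

P(L) ≈ 0.1352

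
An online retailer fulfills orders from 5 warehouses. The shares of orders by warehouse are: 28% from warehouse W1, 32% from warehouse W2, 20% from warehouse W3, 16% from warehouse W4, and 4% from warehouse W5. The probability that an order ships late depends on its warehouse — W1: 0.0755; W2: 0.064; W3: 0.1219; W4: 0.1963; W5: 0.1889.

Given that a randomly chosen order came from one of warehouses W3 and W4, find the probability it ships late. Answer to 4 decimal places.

Let S = {W3, W4}.
P(S) = 0.2 + 0.16 = 0.36.
P(L ∩ S) = 0.1219·0.2 + 0.1963·0.16 = 0.02438 + 0.031408 = 0.055788.
P(L | S) = 0.055788 / 0.36 = 0.154967…

P(L|S) ≈ 0.1550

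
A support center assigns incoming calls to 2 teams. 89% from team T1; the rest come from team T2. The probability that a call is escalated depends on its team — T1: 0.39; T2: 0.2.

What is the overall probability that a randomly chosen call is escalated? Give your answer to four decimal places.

0.3691

P(T2) = 1 − (0.89) = 0.11.
P(E) = P(E|T1)·P(T1) + P(E|T2)·P(T2)
      = 0.39·0.89 + 0.2·0.11
      = 0.3471 + 0.022 = 0.3691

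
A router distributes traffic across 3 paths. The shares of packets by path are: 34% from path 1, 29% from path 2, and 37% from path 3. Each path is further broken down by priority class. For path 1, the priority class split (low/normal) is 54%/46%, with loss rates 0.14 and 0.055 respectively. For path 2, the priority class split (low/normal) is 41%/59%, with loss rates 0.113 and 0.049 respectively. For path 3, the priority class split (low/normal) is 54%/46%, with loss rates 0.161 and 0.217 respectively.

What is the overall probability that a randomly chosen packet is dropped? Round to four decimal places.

P(L) ≈ 0.1252

P(L|1) = 0.54·0.14 + 0.46·0.055 = 0.0756 + 0.0253 = 0.1009
P(L|2) = 0.41·0.113 + 0.59·0.049 = 0.04633 + 0.02891 = 0.07524
P(L|3) = 0.54·0.161 + 0.46·0.217 = 0.08694 + 0.09982 = 0.18676
Then overall,
P(L) = 0.34·0.1009 + 0.29·0.07524 + 0.37·0.18676
      = 0.034306 + 0.0218196 + 0.0691012 = 0.1252268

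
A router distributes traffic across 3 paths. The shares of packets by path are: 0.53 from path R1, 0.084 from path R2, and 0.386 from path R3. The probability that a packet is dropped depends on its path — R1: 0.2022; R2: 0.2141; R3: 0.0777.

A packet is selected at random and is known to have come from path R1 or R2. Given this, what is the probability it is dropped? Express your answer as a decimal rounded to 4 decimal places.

Let S = {R1, R2}.
P(S) = 0.53 + 0.084 = 0.614.
P(L ∩ S) = 0.2022·0.53 + 0.2141·0.084 = 0.107166 + 0.0179844 = 0.1251504.
P(L | S) = 0.1251504 / 0.614 = 0.203828…

P(L|S) ≈ 0.2038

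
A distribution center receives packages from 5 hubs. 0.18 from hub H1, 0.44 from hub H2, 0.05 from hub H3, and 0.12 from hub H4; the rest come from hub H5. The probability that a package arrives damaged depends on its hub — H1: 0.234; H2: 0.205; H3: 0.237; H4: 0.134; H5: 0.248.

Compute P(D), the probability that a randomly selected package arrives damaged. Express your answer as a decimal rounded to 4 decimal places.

P(H5) = 1 − (0.18 + 0.44 + 0.05 + 0.12) = 0.21.
P(D) = P(D|H1)·P(H1) + P(D|H2)·P(H2) + P(D|H3)·P(H3) + P(D|H4)·P(H4) + P(D|H5)·P(H5)
      = 0.234·0.18 + 0.205·0.44 + 0.237·0.05 + 0.134·0.12 + 0.248·0.21
      = 0.04212 + 0.0902 + 0.01185 + 0.01608 + 0.05208 = 0.21233

0.2123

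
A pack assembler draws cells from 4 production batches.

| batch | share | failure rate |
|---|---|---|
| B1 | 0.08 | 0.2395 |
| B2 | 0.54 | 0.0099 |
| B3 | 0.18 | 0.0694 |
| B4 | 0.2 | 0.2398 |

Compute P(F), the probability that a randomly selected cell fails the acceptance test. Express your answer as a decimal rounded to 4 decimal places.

0.0850

P(F) = P(F|B1)·P(B1) + P(F|B2)·P(B2) + P(F|B3)·P(B3) + P(F|B4)·P(B4)
      = 0.2395·0.08 + 0.0099·0.54 + 0.0694·0.18 + 0.2398·0.2
      = 0.01916 + 0.005346 + 0.012492 + 0.04796 = 0.084958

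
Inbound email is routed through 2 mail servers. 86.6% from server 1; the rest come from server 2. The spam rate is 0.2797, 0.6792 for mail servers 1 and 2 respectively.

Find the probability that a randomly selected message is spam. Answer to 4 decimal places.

0.3332

P(2) = 1 − (0.866) = 0.134.
P(S) = P(S|1)·P(1) + P(S|2)·P(2)
      = 0.2797·0.866 + 0.6792·0.134
      = 0.2422202 + 0.0910128 = 0.333233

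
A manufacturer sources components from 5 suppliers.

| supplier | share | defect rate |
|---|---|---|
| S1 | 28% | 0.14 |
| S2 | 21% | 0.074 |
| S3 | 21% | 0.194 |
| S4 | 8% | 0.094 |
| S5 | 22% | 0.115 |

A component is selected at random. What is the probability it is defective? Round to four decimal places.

Using total probability over the partition,
P(D) = P(D|S1)·P(S1) + P(D|S2)·P(S2) + P(D|S3)·P(S3) + P(D|S4)·P(S4) + P(D|S5)·P(S5)
      = 0.14·0.28 + 0.074·0.21 + 0.194·0.21 + 0.094·0.08 + 0.115·0.22
      = 0.0392 + 0.01554 + 0.04074 + 0.00752 + 0.0253 = 0.1283

P(D) ≈ 0.1283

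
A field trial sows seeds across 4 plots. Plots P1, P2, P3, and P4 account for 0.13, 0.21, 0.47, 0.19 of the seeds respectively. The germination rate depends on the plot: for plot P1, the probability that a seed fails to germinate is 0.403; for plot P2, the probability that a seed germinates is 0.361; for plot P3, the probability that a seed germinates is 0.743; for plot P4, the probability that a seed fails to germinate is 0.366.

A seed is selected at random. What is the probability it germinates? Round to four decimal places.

P(G|P1) = 1 − 0.403 = 0.597.
P(G|P4) = 1 − 0.366 = 0.634.
By the law of total probability,
P(G) = P(G|P1)·P(P1) + P(G|P2)·P(P2) + P(G|P3)·P(P3) + P(G|P4)·P(P4)
      = 0.597·0.13 + 0.361·0.21 + 0.743·0.47 + 0.634·0.19
      = 0.07761 + 0.07581 + 0.34921 + 0.12046 = 0.62309

P(G) ≈ 0.6231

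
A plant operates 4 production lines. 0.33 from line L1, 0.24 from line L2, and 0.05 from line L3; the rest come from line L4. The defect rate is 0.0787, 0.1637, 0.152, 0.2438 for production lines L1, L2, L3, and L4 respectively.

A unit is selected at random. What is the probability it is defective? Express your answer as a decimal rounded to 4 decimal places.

P(D) ≈ 0.1655

P(L4) = 1 − (0.33 + 0.24 + 0.05) = 0.38.
P(D) = P(D|L1)·P(L1) + P(D|L2)·P(L2) + P(D|L3)·P(L3) + P(D|L4)·P(L4)
      = 0.0787·0.33 + 0.1637·0.24 + 0.152·0.05 + 0.2438·0.38
      = 0.025971 + 0.039288 + 0.0076 + 0.092644 = 0.165503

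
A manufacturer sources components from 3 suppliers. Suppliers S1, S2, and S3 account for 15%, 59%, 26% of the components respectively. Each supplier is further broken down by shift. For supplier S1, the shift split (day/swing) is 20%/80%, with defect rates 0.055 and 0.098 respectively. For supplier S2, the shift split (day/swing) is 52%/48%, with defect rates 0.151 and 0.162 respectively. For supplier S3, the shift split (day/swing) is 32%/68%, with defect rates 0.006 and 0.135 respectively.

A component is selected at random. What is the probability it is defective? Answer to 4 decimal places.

P(D) ≈ 0.1300

P(D|S1) = 0.2·0.055 + 0.8·0.098 = 0.011 + 0.0784 = 0.0894
P(D|S2) = 0.52·0.151 + 0.48·0.162 = 0.07852 + 0.07776 = 0.15628
P(D|S3) = 0.32·0.006 + 0.68·0.135 = 0.00192 + 0.0918 = 0.09372
Then overall,
P(D) = 0.15·0.0894 + 0.59·0.15628 + 0.26·0.09372
      = 0.01341 + 0.0922052 + 0.0243672 = 0.1299824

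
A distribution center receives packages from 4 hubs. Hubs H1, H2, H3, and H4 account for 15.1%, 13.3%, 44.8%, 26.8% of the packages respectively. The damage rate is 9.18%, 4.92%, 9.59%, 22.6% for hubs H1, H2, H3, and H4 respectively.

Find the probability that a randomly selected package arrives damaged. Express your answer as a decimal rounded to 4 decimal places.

Summing over the partition,
P(D) = P(D|H1)·P(H1) + P(D|H2)·P(H2) + P(D|H3)·P(H3) + P(D|H4)·P(H4)
      = 0.0918·0.151 + 0.0492·0.133 + 0.0959·0.448 + 0.226·0.268
      = 0.0138618 + 0.0065436 + 0.0429632 + 0.060568 = 0.1239366

P(D) ≈ 0.1239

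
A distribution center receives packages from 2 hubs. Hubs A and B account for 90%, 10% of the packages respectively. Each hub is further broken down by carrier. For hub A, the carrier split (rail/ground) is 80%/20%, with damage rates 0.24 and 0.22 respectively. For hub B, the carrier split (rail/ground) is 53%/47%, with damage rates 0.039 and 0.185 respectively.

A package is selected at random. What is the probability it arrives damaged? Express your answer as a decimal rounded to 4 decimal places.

P(D|A) = 0.8·0.24 + 0.2·0.22 = 0.192 + 0.044 = 0.236
P(D|B) = 0.53·0.039 + 0.47·0.185 = 0.02067 + 0.08695 = 0.10762
Then overall,
P(D) = 0.9·0.236 + 0.1·0.10762
      = 0.2124 + 0.010762 = 0.223162

0.2232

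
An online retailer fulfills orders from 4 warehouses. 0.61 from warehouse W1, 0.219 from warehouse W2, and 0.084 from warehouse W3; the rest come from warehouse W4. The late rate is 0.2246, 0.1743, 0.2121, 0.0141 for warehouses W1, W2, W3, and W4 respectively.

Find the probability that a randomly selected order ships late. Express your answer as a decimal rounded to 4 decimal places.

0.1942

P(W4) = 1 − (0.61 + 0.219 + 0.084) = 0.087.
P(L) = P(L|W1)·P(W1) + P(L|W2)·P(W2) + P(L|W3)·P(W3) + P(L|W4)·P(W4)
      = 0.2246·0.61 + 0.1743·0.219 + 0.2121·0.084 + 0.0141·0.087
      = 0.137006 + 0.0381717 + 0.0178164 + 0.0012267 = 0.1942208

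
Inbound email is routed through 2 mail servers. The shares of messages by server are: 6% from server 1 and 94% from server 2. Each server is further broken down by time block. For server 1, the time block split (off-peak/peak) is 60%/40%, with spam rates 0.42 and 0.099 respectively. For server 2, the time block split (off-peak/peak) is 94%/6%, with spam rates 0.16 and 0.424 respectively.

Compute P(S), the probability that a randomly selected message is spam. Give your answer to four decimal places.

0.1828

P(S|1) = 0.6·0.42 + 0.4·0.099 = 0.252 + 0.0396 = 0.2916
P(S|2) = 0.94·0.16 + 0.06·0.424 = 0.1504 + 0.02544 = 0.17584
Then overall,
P(S) = 0.06·0.2916 + 0.94·0.17584
      = 0.017496 + 0.1652896 = 0.1827856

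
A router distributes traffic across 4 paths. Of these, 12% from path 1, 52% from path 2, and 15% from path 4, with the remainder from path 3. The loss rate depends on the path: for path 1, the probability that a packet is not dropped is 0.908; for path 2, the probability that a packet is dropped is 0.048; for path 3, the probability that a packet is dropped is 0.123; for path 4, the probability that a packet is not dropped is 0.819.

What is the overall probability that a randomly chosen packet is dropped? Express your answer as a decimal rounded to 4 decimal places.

P(L) ≈ 0.0890

P(3) = 1 − (0.12 + 0.52 + 0.15) = 0.21.
P(L|1) = 1 − 0.908 = 0.092.
P(L|4) = 1 − 0.819 = 0.181.
P(L) = P(L|1)·P(1) + P(L|2)·P(2) + P(L|3)·P(3) + P(L|4)·P(4)
      = 0.092·0.12 + 0.048·0.52 + 0.123·0.21 + 0.181·0.15
      = 0.01104 + 0.02496 + 0.02583 + 0.02715 = 0.08898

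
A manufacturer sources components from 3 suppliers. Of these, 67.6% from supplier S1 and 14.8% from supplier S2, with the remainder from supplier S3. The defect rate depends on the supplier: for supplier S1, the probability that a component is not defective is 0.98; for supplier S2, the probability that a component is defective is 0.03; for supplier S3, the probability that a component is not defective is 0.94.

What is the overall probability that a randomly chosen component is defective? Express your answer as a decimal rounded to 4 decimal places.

0.0285

P(S3) = 1 − (0.676 + 0.148) = 0.176.
P(D|S1) = 1 − 0.98 = 0.02.
P(D|S3) = 1 − 0.94 = 0.06.
P(D) = P(D|S1)·P(S1) + P(D|S2)·P(S2) + P(D|S3)·P(S3)
      = 0.02·0.676 + 0.03·0.148 + 0.06·0.176
      = 0.01352 + 0.00444 + 0.01056 = 0.02852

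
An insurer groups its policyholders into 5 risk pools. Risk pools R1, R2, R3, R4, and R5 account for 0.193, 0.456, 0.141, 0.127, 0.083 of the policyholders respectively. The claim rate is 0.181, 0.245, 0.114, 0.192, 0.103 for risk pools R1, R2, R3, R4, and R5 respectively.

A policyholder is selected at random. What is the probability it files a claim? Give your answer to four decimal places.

0.1957

By the law of total probability,
P(C) = P(C|R1)·P(R1) + P(C|R2)·P(R2) + P(C|R3)·P(R3) + P(C|R4)·P(R4) + P(C|R5)·P(R5)
      = 0.181·0.193 + 0.245·0.456 + 0.114·0.141 + 0.192·0.127 + 0.103·0.083
      = 0.034933 + 0.11172 + 0.016074 + 0.024384 + 0.008549 = 0.19566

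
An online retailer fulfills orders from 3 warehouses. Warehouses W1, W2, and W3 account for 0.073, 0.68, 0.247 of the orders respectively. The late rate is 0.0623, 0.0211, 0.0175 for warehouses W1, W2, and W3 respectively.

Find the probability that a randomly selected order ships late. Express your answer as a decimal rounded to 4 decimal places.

Using total probability over the partition,
P(L) = P(L|W1)·P(W1) + P(L|W2)·P(W2) + P(L|W3)·P(W3)
      = 0.0623·0.073 + 0.0211·0.68 + 0.0175·0.247
      = 0.0045479 + 0.014348 + 0.0043225 = 0.0232184

P(L) ≈ 0.0232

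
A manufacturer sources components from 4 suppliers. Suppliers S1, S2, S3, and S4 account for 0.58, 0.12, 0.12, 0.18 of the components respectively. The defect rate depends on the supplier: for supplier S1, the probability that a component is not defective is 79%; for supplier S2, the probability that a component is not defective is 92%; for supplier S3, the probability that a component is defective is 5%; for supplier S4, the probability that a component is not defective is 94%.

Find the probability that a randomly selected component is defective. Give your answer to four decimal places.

P(D) ≈ 0.1482

P(D|S1) = 1 − 0.79 = 0.21.
P(D|S2) = 1 − 0.92 = 0.08.
P(D|S4) = 1 − 0.94 = 0.06.
Summing over the partition,
P(D) = P(D|S1)·P(S1) + P(D|S2)·P(S2) + P(D|S3)·P(S3) + P(D|S4)·P(S4)
      = 0.21·0.58 + 0.08·0.12 + 0.05·0.12 + 0.06·0.18
      = 0.1218 + 0.0096 + 0.006 + 0.0108 = 0.1482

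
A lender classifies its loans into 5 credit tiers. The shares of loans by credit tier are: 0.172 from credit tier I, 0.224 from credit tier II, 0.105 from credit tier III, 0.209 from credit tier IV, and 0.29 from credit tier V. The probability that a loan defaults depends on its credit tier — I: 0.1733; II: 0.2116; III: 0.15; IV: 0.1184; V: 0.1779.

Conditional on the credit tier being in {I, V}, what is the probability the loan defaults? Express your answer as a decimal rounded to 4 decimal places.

P(D|S) ≈ 0.1762

Let S = {I, V}.
P(S) = 0.172 + 0.29 = 0.462.
P(D ∩ S) = 0.1733·0.172 + 0.1779·0.29 = 0.0298076 + 0.051591 = 0.0813986.
P(D | S) = 0.0813986 / 0.462 = 0.176187…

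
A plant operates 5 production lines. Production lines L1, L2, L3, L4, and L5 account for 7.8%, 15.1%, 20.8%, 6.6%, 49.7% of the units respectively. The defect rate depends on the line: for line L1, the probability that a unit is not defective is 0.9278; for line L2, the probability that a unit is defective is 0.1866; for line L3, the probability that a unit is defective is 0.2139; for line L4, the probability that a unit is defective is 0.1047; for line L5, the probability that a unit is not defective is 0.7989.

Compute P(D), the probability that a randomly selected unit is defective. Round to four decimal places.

P(D) ≈ 0.1852

P(D|L1) = 1 − 0.9278 = 0.0722.
P(D|L5) = 1 − 0.7989 = 0.2011.
By the law of total probability,
P(D) = P(D|L1)·P(L1) + P(D|L2)·P(L2) + P(D|L3)·P(L3) + P(D|L4)·P(L4) + P(D|L5)·P(L5)
      = 0.0722·0.078 + 0.1866·0.151 + 0.2139·0.208 + 0.1047·0.066 + 0.2011·0.497
      = 0.0056316 + 0.0281766 + 0.0444912 + 0.0069102 + 0.0999467 = 0.1851563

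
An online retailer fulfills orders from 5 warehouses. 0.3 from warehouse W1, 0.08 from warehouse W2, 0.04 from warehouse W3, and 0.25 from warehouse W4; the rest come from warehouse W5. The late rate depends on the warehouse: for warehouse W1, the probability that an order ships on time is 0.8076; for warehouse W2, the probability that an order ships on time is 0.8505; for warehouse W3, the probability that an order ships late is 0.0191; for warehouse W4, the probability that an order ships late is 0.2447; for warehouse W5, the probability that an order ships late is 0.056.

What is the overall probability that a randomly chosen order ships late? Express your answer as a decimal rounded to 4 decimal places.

P(W5) = 1 − (0.3 + 0.08 + 0.04 + 0.25) = 0.33.
P(L|W1) = 1 − 0.8076 = 0.1924.
P(L|W2) = 1 − 0.8505 = 0.1495.
P(L) = P(L|W1)·P(W1) + P(L|W2)·P(W2) + P(L|W3)·P(W3) + P(L|W4)·P(W4) + P(L|W5)·P(W5)
      = 0.1924·0.3 + 0.1495·0.08 + 0.0191·0.04 + 0.2447·0.25 + 0.056·0.33
      = 0.05772 + 0.01196 + 0.000764 + 0.061175 + 0.01848 = 0.150099

0.1501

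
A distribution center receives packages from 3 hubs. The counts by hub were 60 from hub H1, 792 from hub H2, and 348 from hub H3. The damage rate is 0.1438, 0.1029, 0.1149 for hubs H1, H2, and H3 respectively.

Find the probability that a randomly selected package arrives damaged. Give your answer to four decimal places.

Total: 60 + 792 + 348 = 1200.
P(H1) = 60/1200 = 0.05. P(H2) = 792/1200 = 0.66. P(H3) = 348/1200 = 0.29.
Using total probability over the partition,
P(D) = P(D|H1)·P(H1) + P(D|H2)·P(H2) + P(D|H3)·P(H3)
      = 0.1438·0.05 + 0.1029·0.66 + 0.1149·0.29
      = 0.00719 + 0.067914 + 0.033321 = 0.108425

P(D) ≈ 0.1084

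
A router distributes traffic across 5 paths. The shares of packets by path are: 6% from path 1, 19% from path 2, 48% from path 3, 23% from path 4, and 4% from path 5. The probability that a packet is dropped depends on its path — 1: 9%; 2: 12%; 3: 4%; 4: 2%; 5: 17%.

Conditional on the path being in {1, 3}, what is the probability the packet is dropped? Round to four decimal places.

Let S = {1, 3}.
P(S) = 0.06 + 0.48 = 0.54.
P(L ∩ S) = 0.09·0.06 + 0.04·0.48 = 0.0054 + 0.0192 = 0.0246.
P(L | S) = 0.0246 / 0.54 = 0.045556…

0.0456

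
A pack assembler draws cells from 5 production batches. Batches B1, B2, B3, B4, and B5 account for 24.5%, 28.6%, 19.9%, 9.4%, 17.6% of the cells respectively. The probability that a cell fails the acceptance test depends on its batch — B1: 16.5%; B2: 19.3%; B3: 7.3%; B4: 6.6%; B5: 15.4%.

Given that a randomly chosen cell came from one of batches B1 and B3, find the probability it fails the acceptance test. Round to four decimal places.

P(F|S) ≈ 0.1238

Let S = {B1, B3}.
P(S) = 0.245 + 0.199 = 0.444.
P(F ∩ S) = 0.165·0.245 + 0.073·0.199 = 0.040425 + 0.014527 = 0.054952.
P(F | S) = 0.054952 / 0.444 = 0.123766…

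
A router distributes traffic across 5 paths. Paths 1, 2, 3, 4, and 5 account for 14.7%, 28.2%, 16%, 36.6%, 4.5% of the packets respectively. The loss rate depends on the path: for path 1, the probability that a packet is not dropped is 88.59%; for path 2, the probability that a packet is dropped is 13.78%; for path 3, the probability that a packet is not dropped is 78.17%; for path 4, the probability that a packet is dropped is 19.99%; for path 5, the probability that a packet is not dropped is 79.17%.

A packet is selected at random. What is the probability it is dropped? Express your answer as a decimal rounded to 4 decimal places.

P(L|1) = 1 − 0.8859 = 0.1141.
P(L|3) = 1 − 0.7817 = 0.2183.
P(L|5) = 1 − 0.7917 = 0.2083.
P(L) = P(L|1)·P(1) + P(L|2)·P(2) + P(L|3)·P(3) + P(L|4)·P(4) + P(L|5)·P(5)
      = 0.1141·0.147 + 0.1378·0.282 + 0.2183·0.16 + 0.1999·0.366 + 0.2083·0.045
      = 0.0167727 + 0.0388596 + 0.034928 + 0.0731634 + 0.0093735 = 0.1730972

0.1731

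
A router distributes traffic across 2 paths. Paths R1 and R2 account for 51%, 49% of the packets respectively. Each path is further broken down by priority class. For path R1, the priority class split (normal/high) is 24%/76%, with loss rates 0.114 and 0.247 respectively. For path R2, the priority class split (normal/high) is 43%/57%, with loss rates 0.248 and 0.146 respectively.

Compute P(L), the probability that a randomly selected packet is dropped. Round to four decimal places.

P(L|R1) = 0.24·0.114 + 0.76·0.247 = 0.02736 + 0.18772 = 0.21508
P(L|R2) = 0.43·0.248 + 0.57·0.146 = 0.10664 + 0.08322 = 0.18986
Then overall,
P(L) = 0.51·0.21508 + 0.49·0.18986
      = 0.1096908 + 0.0930314 = 0.2027222

P(L) ≈ 0.2027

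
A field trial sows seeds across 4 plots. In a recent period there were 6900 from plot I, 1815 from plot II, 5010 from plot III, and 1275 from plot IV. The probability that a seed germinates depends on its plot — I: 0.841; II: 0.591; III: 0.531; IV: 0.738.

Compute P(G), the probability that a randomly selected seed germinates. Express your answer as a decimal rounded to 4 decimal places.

Total: 6900 + 1815 + 5010 + 1275 = 15000.
P(I) = 6900/15000 = 0.46. P(II) = 1815/15000 = 0.121. P(III) = 5010/15000 = 0.334. P(IV) = 1275/15000 = 0.085.
Summing over the partition,
P(G) = P(G|I)·P(I) + P(G|II)·P(II) + P(G|III)·P(III) + P(G|IV)·P(IV)
      = 0.841·0.46 + 0.591·0.121 + 0.531·0.334 + 0.738·0.085
      = 0.38686 + 0.071511 + 0.177354 + 0.06273 = 0.698455

0.6985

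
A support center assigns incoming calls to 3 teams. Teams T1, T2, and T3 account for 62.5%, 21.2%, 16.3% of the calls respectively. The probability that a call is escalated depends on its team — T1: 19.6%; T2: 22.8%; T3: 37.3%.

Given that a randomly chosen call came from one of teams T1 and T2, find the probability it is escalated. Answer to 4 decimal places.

P(E|S) ≈ 0.2041

Let S = {T1, T2}.
P(S) = 0.625 + 0.212 = 0.837.
P(E ∩ S) = 0.196·0.625 + 0.228·0.212 = 0.1225 + 0.048336 = 0.170836.
P(E | S) = 0.170836 / 0.837 = 0.204105…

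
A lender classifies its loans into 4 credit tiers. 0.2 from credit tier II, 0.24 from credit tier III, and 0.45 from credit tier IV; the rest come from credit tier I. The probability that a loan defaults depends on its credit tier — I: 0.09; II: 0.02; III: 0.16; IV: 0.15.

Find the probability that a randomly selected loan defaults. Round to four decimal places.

0.1198

P(I) = 1 − (0.2 + 0.24 + 0.45) = 0.11.
Summing over the partition,
P(D) = P(D|I)·P(I) + P(D|II)·P(II) + P(D|III)·P(III) + P(D|IV)·P(IV)
      = 0.09·0.11 + 0.02·0.2 + 0.16·0.24 + 0.15·0.45
      = 0.0099 + 0.004 + 0.0384 + 0.0675 = 0.1198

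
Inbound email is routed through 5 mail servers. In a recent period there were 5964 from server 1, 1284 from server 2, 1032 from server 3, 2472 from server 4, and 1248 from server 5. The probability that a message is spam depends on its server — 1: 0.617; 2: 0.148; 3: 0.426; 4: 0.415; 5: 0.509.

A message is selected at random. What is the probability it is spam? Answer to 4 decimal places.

Total: 5964 + 1284 + 1032 + 2472 + 1248 = 12000.
P(1) = 5964/12000 = 0.497. P(2) = 1284/12000 = 0.107. P(3) = 1032/12000 = 0.086. P(4) = 2472/12000 = 0.206. P(5) = 1248/12000 = 0.104.
P(S) = P(S|1)·P(1) + P(S|2)·P(2) + P(S|3)·P(3) + P(S|4)·P(4) + P(S|5)·P(5)
      = 0.617·0.497 + 0.148·0.107 + 0.426·0.086 + 0.415·0.206 + 0.509·0.104
      = 0.306649 + 0.015836 + 0.036636 + 0.08549 + 0.052936 = 0.497547

0.4975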